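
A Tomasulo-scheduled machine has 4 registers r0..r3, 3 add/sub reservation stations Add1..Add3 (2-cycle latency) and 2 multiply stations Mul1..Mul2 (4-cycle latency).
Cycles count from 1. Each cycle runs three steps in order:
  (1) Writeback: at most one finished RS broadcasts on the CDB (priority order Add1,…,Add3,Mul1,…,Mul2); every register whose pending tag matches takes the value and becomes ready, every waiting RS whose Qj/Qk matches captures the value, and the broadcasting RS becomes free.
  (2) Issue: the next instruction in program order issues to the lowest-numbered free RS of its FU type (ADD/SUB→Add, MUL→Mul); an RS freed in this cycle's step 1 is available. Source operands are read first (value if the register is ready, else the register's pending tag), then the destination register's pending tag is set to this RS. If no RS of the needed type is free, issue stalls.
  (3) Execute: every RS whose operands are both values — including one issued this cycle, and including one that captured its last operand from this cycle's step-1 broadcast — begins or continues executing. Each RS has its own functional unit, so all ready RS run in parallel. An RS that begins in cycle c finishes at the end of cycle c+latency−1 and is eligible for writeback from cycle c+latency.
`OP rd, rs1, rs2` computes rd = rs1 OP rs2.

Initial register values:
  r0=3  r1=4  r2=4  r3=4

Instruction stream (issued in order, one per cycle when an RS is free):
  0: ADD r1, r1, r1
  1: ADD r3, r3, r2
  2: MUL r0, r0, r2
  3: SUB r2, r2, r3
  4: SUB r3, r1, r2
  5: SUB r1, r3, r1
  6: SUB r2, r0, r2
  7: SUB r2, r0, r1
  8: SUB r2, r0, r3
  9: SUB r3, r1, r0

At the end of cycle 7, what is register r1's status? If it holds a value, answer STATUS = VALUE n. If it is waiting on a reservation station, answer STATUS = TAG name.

cycle 1: issue ADD r1<-Add1 // r0:3,r1:Add1,r2:4,r3:4
cycle 2: issue ADD r3<-Add2 // r0:3,r1:Add1,r2:4,r3:Add2
cycle 3: CDB Add1=8; issue MUL r0<-Mul1 // r0:Mul1,r1:8,r2:4,r3:Add2
cycle 4: CDB Add2=8; issue SUB r2<-Add1 // r0:Mul1,r1:8,r2:Add1,r3:8
cycle 5: issue SUB r3<-Add2 // r0:Mul1,r1:8,r2:Add1,r3:Add2
cycle 6: CDB Add1=-4; issue SUB r1<-Add1 // r0:Mul1,r1:Add1,r2:-4,r3:Add2
cycle 7: CDB Mul1=12; issue SUB r2<-Add3 // r0:12,r1:Add1,r2:Add3,r3:Add2

STATUS = TAG Add1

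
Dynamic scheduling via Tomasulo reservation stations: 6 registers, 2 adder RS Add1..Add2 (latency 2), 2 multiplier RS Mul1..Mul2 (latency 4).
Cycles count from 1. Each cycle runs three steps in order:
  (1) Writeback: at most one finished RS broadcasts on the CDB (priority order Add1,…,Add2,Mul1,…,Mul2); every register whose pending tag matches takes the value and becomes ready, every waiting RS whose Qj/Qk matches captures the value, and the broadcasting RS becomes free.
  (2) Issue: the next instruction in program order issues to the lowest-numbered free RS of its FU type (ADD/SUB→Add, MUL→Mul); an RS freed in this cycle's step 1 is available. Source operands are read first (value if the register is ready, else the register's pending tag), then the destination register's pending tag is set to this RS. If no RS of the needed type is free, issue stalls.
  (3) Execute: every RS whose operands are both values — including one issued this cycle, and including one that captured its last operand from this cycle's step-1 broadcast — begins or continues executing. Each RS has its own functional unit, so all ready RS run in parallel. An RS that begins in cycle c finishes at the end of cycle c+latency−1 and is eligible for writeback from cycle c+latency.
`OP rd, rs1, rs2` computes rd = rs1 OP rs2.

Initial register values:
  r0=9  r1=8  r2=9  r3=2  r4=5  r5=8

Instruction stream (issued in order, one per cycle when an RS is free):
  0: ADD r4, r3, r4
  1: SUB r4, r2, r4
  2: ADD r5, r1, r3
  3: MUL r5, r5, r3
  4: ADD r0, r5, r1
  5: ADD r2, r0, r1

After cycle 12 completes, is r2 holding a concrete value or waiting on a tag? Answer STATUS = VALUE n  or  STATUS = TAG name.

  c1: issue ADD r4<-Add1  regs: r0:9,r1:8,r2:9,r3:2,r4:Add1,r5:8
  c2: issue SUB r4<-Add2  regs: r0:9,r1:8,r2:9,r3:2,r4:Add2,r5:8
  c3: CDB Add1=7; issue ADD r5<-Add1  regs: r0:9,r1:8,r2:9,r3:2,r4:Add2,r5:Add1
  c4: issue MUL r5<-Mul1  regs: r0:9,r1:8,r2:9,r3:2,r4:Add2,r5:Mul1
  c5: CDB Add1=10; issue ADD r0<-Add1  regs: r0:Add1,r1:8,r2:9,r3:2,r4:Add2,r5:Mul1
  c6: CDB Add2=2; issue ADD r2<-Add2  regs: r0:Add1,r1:8,r2:Add2,r3:2,r4:2,r5:Mul1
  c7: -  regs: r0:Add1,r1:8,r2:Add2,r3:2,r4:2,r5:Mul1
  c8: -  regs: r0:Add1,r1:8,r2:Add2,r3:2,r4:2,r5:Mul1
  c9: CDB Mul1=20  regs: r0:Add1,r1:8,r2:Add2,r3:2,r4:2,r5:20
  c10: -  regs: r0:Add1,r1:8,r2:Add2,r3:2,r4:2,r5:20
  c11: CDB Add1=28  regs: r0:28,r1:8,r2:Add2,r3:2,r4:2,r5:20
  c12: -  regs: r0:28,r1:8,r2:Add2,r3:2,r4:2,r5:20

STATUS = TAG Add2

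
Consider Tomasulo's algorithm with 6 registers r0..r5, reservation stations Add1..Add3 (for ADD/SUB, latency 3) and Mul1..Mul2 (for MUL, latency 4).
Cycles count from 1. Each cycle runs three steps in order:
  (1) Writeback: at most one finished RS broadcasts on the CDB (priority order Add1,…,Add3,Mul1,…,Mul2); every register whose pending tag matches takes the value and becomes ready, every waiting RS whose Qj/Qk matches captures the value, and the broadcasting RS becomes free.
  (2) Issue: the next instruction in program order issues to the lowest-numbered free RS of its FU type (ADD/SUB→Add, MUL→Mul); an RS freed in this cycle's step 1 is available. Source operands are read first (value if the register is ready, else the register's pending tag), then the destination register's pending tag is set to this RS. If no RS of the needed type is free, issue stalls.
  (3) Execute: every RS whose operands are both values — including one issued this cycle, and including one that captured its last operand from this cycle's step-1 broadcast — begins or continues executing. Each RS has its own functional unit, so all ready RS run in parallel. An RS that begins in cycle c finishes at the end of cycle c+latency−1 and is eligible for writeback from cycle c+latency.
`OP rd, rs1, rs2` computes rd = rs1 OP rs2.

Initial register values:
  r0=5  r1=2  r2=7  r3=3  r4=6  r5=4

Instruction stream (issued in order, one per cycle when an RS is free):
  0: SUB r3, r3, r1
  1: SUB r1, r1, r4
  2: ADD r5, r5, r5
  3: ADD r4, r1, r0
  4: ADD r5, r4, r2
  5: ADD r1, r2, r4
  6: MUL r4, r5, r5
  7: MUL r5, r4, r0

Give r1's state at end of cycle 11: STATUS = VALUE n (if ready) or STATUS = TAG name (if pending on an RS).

STATUS = TAG Add3

  c1: issue SUB r3<-Add1  regs: r0:5,r1:2,r2:7,r3:Add1,r4:6,r5:4
  c2: issue SUB r1<-Add2  regs: r0:5,r1:Add2,r2:7,r3:Add1,r4:6,r5:4
  c3: issue ADD r5<-Add3  regs: r0:5,r1:Add2,r2:7,r3:Add1,r4:6,r5:Add3
  c4: CDB Add1=1; issue ADD r4<-Add1  regs: r0:5,r1:Add2,r2:7,r3:1,r4:Add1,r5:Add3
  c5: CDB Add2=-4; issue ADD r5<-Add2  regs: r0:5,r1:-4,r2:7,r3:1,r4:Add1,r5:Add2
  c6: CDB Add3=8; issue ADD r1<-Add3  regs: r0:5,r1:Add3,r2:7,r3:1,r4:Add1,r5:Add2
  c7: issue MUL r4<-Mul1  regs: r0:5,r1:Add3,r2:7,r3:1,r4:Mul1,r5:Add2
  c8: CDB Add1=1; issue MUL r5<-Mul2  regs: r0:5,r1:Add3,r2:7,r3:1,r4:Mul1,r5:Mul2
  c9: -  regs: r0:5,r1:Add3,r2:7,r3:1,r4:Mul1,r5:Mul2
  c10: -  regs: r0:5,r1:Add3,r2:7,r3:1,r4:Mul1,r5:Mul2
  c11: CDB Add2=8  regs: r0:5,r1:Add3,r2:7,r3:1,r4:Mul1,r5:Mul2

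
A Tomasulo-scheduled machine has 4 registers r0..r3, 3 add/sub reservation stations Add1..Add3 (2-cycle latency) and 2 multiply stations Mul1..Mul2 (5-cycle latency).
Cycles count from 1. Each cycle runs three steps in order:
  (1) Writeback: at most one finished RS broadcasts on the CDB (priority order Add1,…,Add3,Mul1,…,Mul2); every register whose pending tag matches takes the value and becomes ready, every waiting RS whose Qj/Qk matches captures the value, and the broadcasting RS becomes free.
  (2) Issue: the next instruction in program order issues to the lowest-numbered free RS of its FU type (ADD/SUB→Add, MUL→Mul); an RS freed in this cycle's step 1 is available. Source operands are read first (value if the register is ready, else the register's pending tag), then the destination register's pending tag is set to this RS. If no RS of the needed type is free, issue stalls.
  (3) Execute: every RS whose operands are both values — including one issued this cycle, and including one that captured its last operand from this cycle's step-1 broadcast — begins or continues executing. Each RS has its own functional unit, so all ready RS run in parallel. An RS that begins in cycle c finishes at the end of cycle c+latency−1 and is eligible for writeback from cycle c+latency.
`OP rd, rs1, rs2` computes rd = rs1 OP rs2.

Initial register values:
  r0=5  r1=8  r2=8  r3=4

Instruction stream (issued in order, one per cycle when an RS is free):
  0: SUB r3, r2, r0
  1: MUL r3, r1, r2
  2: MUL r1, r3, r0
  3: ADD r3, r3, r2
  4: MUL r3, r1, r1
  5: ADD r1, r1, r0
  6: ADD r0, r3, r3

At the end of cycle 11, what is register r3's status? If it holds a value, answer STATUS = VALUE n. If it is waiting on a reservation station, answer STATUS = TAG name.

c1: issue SUB r3<-Add1 | r0:5,r1:8,r2:8,r3:Add1
c2: issue MUL r3<-Mul1 | r0:5,r1:8,r2:8,r3:Mul1
c3: CDB Add1=3; issue MUL r1<-Mul2 | r0:5,r1:Mul2,r2:8,r3:Mul1
c4: issue ADD r3<-Add1 | r0:5,r1:Mul2,r2:8,r3:Add1
c5: stall | r0:5,r1:Mul2,r2:8,r3:Add1
c6: stall | r0:5,r1:Mul2,r2:8,r3:Add1
c7: CDB Mul1=64; issue MUL r3<-Mul1 | r0:5,r1:Mul2,r2:8,r3:Mul1
c8: issue ADD r1<-Add2 | r0:5,r1:Add2,r2:8,r3:Mul1
c9: CDB Add1=72; issue ADD r0<-Add1 | r0:Add1,r1:Add2,r2:8,r3:Mul1
c10: - | r0:Add1,r1:Add2,r2:8,r3:Mul1
c11: - | r0:Add1,r1:Add2,r2:8,r3:Mul1

STATUS = TAG Mul1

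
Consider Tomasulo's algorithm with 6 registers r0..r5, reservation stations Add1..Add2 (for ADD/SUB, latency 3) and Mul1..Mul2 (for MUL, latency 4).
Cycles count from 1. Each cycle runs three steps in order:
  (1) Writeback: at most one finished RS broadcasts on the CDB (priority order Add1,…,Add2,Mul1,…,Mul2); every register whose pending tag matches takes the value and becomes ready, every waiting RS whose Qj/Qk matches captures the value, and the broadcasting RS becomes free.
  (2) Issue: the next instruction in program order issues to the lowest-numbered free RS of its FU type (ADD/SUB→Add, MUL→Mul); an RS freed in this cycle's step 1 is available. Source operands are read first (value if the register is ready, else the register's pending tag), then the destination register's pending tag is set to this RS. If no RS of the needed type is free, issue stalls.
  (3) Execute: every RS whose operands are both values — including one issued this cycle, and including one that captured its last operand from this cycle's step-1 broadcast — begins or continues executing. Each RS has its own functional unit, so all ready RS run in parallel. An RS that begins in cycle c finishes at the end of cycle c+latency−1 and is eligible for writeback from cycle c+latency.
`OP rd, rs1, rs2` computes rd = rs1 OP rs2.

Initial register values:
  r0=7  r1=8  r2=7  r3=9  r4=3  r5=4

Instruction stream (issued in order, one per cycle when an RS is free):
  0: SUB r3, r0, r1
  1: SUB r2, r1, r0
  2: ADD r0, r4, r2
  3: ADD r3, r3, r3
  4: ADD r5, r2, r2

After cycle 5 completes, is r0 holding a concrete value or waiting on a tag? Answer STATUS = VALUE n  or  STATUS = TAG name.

STATUS = TAG Add1

c1: issue SUB r3<-Add1 | r0:7,r1:8,r2:7,r3:Add1,r4:3,r5:4
c2: issue SUB r2<-Add2 | r0:7,r1:8,r2:Add2,r3:Add1,r4:3,r5:4
c3: stall | r0:7,r1:8,r2:Add2,r3:Add1,r4:3,r5:4
c4: CDB Add1=-1; issue ADD r0<-Add1 | r0:Add1,r1:8,r2:Add2,r3:-1,r4:3,r5:4
c5: CDB Add2=1; issue ADD r3<-Add2 | r0:Add1,r1:8,r2:1,r3:Add2,r4:3,r5:4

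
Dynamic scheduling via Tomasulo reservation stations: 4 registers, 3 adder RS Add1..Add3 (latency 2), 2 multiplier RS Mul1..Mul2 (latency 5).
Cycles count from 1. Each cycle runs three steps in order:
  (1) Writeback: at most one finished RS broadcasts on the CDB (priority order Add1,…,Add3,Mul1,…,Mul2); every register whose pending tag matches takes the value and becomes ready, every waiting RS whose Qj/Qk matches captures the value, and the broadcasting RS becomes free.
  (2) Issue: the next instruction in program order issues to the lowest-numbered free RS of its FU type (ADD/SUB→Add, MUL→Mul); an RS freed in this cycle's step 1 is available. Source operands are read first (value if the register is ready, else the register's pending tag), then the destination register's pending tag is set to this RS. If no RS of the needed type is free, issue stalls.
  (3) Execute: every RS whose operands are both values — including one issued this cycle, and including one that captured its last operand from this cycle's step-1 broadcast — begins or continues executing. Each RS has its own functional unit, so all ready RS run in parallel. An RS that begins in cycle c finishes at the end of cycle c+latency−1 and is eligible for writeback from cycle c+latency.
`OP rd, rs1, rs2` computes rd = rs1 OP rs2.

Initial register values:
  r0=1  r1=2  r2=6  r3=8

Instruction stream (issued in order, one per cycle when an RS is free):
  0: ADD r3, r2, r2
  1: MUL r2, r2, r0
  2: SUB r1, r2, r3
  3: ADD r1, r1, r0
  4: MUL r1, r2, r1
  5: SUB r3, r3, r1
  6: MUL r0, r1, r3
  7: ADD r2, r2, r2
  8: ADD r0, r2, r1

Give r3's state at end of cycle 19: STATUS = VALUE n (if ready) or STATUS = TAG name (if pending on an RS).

STATUS = TAG Add3

cycle 1: issue ADD r3<-Add1 // r0:1,r1:2,r2:6,r3:Add1
cycle 2: issue MUL r2<-Mul1 // r0:1,r1:2,r2:Mul1,r3:Add1
cycle 3: CDB Add1=12; issue SUB r1<-Add1 // r0:1,r1:Add1,r2:Mul1,r3:12
cycle 4: issue ADD r1<-Add2 // r0:1,r1:Add2,r2:Mul1,r3:12
cycle 5: issue MUL r1<-Mul2 // r0:1,r1:Mul2,r2:Mul1,r3:12
cycle 6: issue SUB r3<-Add3 // r0:1,r1:Mul2,r2:Mul1,r3:Add3
cycle 7: CDB Mul1=6; issue MUL r0<-Mul1 // r0:Mul1,r1:Mul2,r2:6,r3:Add3
cycle 8: stall // r0:Mul1,r1:Mul2,r2:6,r3:Add3
cycle 9: CDB Add1=-6; issue ADD r2<-Add1 // r0:Mul1,r1:Mul2,r2:Add1,r3:Add3
cycle 10: stall // r0:Mul1,r1:Mul2,r2:Add1,r3:Add3
cycle 11: CDB Add1=12; issue ADD r0<-Add1 // r0:Add1,r1:Mul2,r2:12,r3:Add3
cycle 12: CDB Add2=-5 // r0:Add1,r1:Mul2,r2:12,r3:Add3
cycle 13: - // r0:Add1,r1:Mul2,r2:12,r3:Add3
cycle 14: - // r0:Add1,r1:Mul2,r2:12,r3:Add3
cycle 15: - // r0:Add1,r1:Mul2,r2:12,r3:Add3
cycle 16: - // r0:Add1,r1:Mul2,r2:12,r3:Add3
cycle 17: CDB Mul2=-30 // r0:Add1,r1:-30,r2:12,r3:Add3
cycle 18: - // r0:Add1,r1:-30,r2:12,r3:Add3
cycle 19: CDB Add1=-18 // r0:-18,r1:-30,r2:12,r3:Add3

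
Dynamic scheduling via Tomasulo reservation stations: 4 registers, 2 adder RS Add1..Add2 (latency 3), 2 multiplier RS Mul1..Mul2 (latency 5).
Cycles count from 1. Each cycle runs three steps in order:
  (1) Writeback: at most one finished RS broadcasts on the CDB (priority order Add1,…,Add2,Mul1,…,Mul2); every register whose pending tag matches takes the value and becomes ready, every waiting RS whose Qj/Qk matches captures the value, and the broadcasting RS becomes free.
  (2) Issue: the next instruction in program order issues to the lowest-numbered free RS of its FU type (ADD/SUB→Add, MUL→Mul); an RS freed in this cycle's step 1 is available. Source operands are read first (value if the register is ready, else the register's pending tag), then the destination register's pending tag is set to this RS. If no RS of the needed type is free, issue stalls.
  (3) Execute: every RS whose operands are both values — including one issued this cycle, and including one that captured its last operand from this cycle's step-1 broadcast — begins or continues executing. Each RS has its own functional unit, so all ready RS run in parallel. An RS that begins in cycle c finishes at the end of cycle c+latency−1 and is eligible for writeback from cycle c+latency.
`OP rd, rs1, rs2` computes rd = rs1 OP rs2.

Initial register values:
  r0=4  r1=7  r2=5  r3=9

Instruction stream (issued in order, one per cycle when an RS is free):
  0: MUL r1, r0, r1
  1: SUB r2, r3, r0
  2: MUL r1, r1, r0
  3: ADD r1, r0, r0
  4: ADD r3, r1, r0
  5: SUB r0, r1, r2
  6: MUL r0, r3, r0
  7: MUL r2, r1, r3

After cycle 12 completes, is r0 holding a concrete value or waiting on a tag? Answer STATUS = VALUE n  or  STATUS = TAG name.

  c1: issue MUL r1<-Mul1  regs: r0:4,r1:Mul1,r2:5,r3:9
  c2: issue SUB r2<-Add1  regs: r0:4,r1:Mul1,r2:Add1,r3:9
  c3: issue MUL r1<-Mul2  regs: r0:4,r1:Mul2,r2:Add1,r3:9
  c4: issue ADD r1<-Add2  regs: r0:4,r1:Add2,r2:Add1,r3:9
  c5: CDB Add1=5; issue ADD r3<-Add1  regs: r0:4,r1:Add2,r2:5,r3:Add1
  c6: CDB Mul1=28; stall  regs: r0:4,r1:Add2,r2:5,r3:Add1
  c7: CDB Add2=8; issue SUB r0<-Add2  regs: r0:Add2,r1:8,r2:5,r3:Add1
  c8: issue MUL r0<-Mul1  regs: r0:Mul1,r1:8,r2:5,r3:Add1
  c9: stall  regs: r0:Mul1,r1:8,r2:5,r3:Add1
  c10: CDB Add1=12; stall  regs: r0:Mul1,r1:8,r2:5,r3:12
  c11: CDB Add2=3; stall  regs: r0:Mul1,r1:8,r2:5,r3:12
  c12: CDB Mul2=112; issue MUL r2<-Mul2  regs: r0:Mul1,r1:8,r2:Mul2,r3:12

STATUS = TAG Mul1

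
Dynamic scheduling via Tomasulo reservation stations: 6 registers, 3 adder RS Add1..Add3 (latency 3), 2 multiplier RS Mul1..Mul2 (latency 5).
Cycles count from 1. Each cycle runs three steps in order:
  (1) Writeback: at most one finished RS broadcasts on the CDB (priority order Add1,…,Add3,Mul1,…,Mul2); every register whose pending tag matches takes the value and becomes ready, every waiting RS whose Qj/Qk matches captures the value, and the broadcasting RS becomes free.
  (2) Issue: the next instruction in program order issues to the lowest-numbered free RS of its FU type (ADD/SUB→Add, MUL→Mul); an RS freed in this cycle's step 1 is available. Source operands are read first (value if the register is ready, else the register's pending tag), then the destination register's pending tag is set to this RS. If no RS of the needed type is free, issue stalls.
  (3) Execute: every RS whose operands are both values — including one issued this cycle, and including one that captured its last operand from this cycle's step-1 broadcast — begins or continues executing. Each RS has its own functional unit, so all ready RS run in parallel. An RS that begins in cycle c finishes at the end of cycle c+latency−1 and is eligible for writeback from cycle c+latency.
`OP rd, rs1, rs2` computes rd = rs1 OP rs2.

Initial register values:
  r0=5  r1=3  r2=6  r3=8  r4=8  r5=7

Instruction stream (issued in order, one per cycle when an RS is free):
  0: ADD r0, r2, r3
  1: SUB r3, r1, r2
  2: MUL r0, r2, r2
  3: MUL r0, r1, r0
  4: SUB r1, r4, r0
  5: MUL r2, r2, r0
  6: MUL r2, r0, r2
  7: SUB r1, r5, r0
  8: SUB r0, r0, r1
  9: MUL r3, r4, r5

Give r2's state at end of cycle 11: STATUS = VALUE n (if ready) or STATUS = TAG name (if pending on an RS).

STATUS = TAG Mul1

cycle 1: issue ADD r0<-Add1 // r0:Add1,r1:3,r2:6,r3:8,r4:8,r5:7
cycle 2: issue SUB r3<-Add2 // r0:Add1,r1:3,r2:6,r3:Add2,r4:8,r5:7
cycle 3: issue MUL r0<-Mul1 // r0:Mul1,r1:3,r2:6,r3:Add2,r4:8,r5:7
cycle 4: CDB Add1=14; issue MUL r0<-Mul2 // r0:Mul2,r1:3,r2:6,r3:Add2,r4:8,r5:7
cycle 5: CDB Add2=-3; issue SUB r1<-Add1 // r0:Mul2,r1:Add1,r2:6,r3:-3,r4:8,r5:7
cycle 6: stall // r0:Mul2,r1:Add1,r2:6,r3:-3,r4:8,r5:7
cycle 7: stall // r0:Mul2,r1:Add1,r2:6,r3:-3,r4:8,r5:7
cycle 8: CDB Mul1=36; issue MUL r2<-Mul1 // r0:Mul2,r1:Add1,r2:Mul1,r3:-3,r4:8,r5:7
cycle 9: stall // r0:Mul2,r1:Add1,r2:Mul1,r3:-3,r4:8,r5:7
cycle 10: stall // r0:Mul2,r1:Add1,r2:Mul1,r3:-3,r4:8,r5:7
cycle 11: stall // r0:Mul2,r1:Add1,r2:Mul1,r3:-3,r4:8,r5:7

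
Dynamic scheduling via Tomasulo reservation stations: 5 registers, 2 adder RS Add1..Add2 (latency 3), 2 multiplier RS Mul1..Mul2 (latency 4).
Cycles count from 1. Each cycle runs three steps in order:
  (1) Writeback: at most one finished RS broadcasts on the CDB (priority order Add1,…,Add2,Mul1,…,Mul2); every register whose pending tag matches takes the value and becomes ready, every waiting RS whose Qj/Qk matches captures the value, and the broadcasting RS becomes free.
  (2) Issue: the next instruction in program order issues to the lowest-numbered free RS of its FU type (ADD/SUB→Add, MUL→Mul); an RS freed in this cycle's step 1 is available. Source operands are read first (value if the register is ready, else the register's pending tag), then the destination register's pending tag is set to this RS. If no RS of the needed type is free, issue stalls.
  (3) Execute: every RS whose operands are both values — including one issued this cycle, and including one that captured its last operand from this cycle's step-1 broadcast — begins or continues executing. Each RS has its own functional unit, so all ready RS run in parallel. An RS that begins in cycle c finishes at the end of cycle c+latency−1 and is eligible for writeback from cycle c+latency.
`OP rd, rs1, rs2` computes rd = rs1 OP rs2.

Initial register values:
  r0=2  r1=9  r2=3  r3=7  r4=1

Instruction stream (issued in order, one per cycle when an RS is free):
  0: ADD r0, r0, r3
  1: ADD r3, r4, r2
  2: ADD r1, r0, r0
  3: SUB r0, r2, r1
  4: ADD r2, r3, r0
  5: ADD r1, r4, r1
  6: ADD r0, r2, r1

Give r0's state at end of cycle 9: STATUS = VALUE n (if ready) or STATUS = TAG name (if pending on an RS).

c1: issue ADD r0<-Add1 | r0:Add1,r1:9,r2:3,r3:7,r4:1
c2: issue ADD r3<-Add2 | r0:Add1,r1:9,r2:3,r3:Add2,r4:1
c3: stall | r0:Add1,r1:9,r2:3,r3:Add2,r4:1
c4: CDB Add1=9; issue ADD r1<-Add1 | r0:9,r1:Add1,r2:3,r3:Add2,r4:1
c5: CDB Add2=4; issue SUB r0<-Add2 | r0:Add2,r1:Add1,r2:3,r3:4,r4:1
c6: stall | r0:Add2,r1:Add1,r2:3,r3:4,r4:1
c7: CDB Add1=18; issue ADD r2<-Add1 | r0:Add2,r1:18,r2:Add1,r3:4,r4:1
c8: stall | r0:Add2,r1:18,r2:Add1,r3:4,r4:1
c9: stall | r0:Add2,r1:18,r2:Add1,r3:4,r4:1

STATUS = TAG Add2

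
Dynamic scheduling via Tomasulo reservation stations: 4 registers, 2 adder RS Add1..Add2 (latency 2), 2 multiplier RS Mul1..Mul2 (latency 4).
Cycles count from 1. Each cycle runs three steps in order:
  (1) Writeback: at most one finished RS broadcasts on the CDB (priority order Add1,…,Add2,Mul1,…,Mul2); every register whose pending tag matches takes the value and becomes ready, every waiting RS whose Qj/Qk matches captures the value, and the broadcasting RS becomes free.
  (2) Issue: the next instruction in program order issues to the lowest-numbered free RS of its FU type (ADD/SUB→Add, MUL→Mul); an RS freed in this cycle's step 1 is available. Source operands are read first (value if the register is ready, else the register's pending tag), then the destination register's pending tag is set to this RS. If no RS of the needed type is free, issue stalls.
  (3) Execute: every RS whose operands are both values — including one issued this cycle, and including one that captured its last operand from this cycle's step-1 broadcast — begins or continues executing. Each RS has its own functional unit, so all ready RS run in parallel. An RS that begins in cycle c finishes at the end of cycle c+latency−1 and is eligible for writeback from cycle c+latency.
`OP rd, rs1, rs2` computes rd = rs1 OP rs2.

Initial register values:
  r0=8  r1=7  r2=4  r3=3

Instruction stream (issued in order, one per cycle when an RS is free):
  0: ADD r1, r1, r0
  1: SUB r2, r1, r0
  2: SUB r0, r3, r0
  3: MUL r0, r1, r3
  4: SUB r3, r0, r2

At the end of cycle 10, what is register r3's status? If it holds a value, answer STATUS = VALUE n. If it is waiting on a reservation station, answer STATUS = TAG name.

c1: issue ADD r1<-Add1 | r0:8,r1:Add1,r2:4,r3:3
c2: issue SUB r2<-Add2 | r0:8,r1:Add1,r2:Add2,r3:3
c3: CDB Add1=15; issue SUB r0<-Add1 | r0:Add1,r1:15,r2:Add2,r3:3
c4: issue MUL r0<-Mul1 | r0:Mul1,r1:15,r2:Add2,r3:3
c5: CDB Add1=-5; issue SUB r3<-Add1 | r0:Mul1,r1:15,r2:Add2,r3:Add1
c6: CDB Add2=7 | r0:Mul1,r1:15,r2:7,r3:Add1
c7: - | r0:Mul1,r1:15,r2:7,r3:Add1
c8: CDB Mul1=45 | r0:45,r1:15,r2:7,r3:Add1
c9: - | r0:45,r1:15,r2:7,r3:Add1
c10: CDB Add1=38 | r0:45,r1:15,r2:7,r3:38

STATUS = VALUE 38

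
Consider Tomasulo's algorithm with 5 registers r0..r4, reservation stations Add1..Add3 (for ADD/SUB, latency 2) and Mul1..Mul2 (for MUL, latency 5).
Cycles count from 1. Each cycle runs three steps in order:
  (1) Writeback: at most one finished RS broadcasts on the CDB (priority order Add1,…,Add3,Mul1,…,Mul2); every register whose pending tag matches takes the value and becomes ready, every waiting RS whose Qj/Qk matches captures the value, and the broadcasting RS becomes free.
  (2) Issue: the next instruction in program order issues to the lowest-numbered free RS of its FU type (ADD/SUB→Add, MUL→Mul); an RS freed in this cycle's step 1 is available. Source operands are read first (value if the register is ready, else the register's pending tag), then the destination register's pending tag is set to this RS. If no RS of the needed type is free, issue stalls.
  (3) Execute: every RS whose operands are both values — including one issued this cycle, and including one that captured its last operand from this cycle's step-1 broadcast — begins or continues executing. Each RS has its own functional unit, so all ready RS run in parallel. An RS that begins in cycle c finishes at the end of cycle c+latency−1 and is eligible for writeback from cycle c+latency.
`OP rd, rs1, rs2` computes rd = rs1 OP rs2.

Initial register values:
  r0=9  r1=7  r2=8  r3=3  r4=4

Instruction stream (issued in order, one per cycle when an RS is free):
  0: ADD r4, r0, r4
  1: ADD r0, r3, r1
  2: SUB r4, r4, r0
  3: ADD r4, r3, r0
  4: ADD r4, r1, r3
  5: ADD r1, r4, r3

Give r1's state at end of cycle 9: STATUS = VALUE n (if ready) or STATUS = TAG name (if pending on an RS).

STATUS = TAG Add1

c1: issue ADD r4<-Add1 | r0:9,r1:7,r2:8,r3:3,r4:Add1
c2: issue ADD r0<-Add2 | r0:Add2,r1:7,r2:8,r3:3,r4:Add1
c3: CDB Add1=13; issue SUB r4<-Add1 | r0:Add2,r1:7,r2:8,r3:3,r4:Add1
c4: CDB Add2=10; issue ADD r4<-Add2 | r0:10,r1:7,r2:8,r3:3,r4:Add2
c5: issue ADD r4<-Add3 | r0:10,r1:7,r2:8,r3:3,r4:Add3
c6: CDB Add1=3; issue ADD r1<-Add1 | r0:10,r1:Add1,r2:8,r3:3,r4:Add3
c7: CDB Add2=13 | r0:10,r1:Add1,r2:8,r3:3,r4:Add3
c8: CDB Add3=10 | r0:10,r1:Add1,r2:8,r3:3,r4:10
c9: - | r0:10,r1:Add1,r2:8,r3:3,r4:10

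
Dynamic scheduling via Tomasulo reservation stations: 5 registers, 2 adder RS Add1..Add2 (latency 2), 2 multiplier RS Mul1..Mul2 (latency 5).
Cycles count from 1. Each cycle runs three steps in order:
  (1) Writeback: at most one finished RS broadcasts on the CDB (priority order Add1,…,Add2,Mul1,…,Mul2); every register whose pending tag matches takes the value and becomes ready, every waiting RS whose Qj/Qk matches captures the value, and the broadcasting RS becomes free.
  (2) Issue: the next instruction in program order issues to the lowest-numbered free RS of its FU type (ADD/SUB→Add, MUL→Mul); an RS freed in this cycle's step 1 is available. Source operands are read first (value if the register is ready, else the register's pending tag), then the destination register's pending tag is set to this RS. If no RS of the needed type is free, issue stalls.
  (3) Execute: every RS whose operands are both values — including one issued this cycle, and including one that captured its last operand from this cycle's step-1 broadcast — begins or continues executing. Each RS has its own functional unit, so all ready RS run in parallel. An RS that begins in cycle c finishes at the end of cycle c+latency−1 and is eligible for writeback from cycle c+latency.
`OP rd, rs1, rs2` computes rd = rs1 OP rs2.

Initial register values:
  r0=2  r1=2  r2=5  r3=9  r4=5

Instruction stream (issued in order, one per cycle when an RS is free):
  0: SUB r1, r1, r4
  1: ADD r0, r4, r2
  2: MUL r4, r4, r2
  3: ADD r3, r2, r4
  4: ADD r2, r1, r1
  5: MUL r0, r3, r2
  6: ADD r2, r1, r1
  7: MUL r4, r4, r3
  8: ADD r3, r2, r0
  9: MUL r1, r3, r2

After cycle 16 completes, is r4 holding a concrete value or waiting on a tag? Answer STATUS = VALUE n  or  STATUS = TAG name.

c1: issue SUB r1<-Add1 | r0:2,r1:Add1,r2:5,r3:9,r4:5
c2: issue ADD r0<-Add2 | r0:Add2,r1:Add1,r2:5,r3:9,r4:5
c3: CDB Add1=-3; issue MUL r4<-Mul1 | r0:Add2,r1:-3,r2:5,r3:9,r4:Mul1
c4: CDB Add2=10; issue ADD r3<-Add1 | r0:10,r1:-3,r2:5,r3:Add1,r4:Mul1
c5: issue ADD r2<-Add2 | r0:10,r1:-3,r2:Add2,r3:Add1,r4:Mul1
c6: issue MUL r0<-Mul2 | r0:Mul2,r1:-3,r2:Add2,r3:Add1,r4:Mul1
c7: CDB Add2=-6; issue ADD r2<-Add2 | r0:Mul2,r1:-3,r2:Add2,r3:Add1,r4:Mul1
c8: CDB Mul1=25; issue MUL r4<-Mul1 | r0:Mul2,r1:-3,r2:Add2,r3:Add1,r4:Mul1
c9: CDB Add2=-6; issue ADD r3<-Add2 | r0:Mul2,r1:-3,r2:-6,r3:Add2,r4:Mul1
c10: CDB Add1=30; stall | r0:Mul2,r1:-3,r2:-6,r3:Add2,r4:Mul1
c11: stall | r0:Mul2,r1:-3,r2:-6,r3:Add2,r4:Mul1
c12: stall | r0:Mul2,r1:-3,r2:-6,r3:Add2,r4:Mul1
c13: stall | r0:Mul2,r1:-3,r2:-6,r3:Add2,r4:Mul1
c14: stall | r0:Mul2,r1:-3,r2:-6,r3:Add2,r4:Mul1
c15: CDB Mul1=750; issue MUL r1<-Mul1 | r0:Mul2,r1:Mul1,r2:-6,r3:Add2,r4:750
c16: CDB Mul2=-180 | r0:-180,r1:Mul1,r2:-6,r3:Add2,r4:750

STATUS = VALUE 750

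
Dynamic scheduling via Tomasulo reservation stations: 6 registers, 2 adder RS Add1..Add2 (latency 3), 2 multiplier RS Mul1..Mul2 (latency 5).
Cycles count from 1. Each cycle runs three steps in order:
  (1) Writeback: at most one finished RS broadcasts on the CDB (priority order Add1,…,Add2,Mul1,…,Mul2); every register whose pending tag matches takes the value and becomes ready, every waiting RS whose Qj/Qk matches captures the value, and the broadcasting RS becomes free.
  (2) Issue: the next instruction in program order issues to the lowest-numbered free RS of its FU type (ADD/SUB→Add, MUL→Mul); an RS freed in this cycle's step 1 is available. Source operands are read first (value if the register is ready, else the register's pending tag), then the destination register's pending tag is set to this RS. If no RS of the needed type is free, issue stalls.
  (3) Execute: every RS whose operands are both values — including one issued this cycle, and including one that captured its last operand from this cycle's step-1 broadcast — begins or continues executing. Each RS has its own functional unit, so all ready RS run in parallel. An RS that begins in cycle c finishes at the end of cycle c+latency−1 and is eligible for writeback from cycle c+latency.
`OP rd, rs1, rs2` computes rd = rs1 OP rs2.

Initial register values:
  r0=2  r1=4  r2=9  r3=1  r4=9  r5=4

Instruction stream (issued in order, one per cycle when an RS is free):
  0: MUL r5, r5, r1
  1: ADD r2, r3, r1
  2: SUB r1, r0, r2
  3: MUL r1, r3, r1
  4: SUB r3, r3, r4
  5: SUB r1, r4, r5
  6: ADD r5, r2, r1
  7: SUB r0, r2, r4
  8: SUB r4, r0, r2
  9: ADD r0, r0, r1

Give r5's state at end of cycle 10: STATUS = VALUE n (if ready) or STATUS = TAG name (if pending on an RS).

  c1: issue MUL r5<-Mul1  regs: r0:2,r1:4,r2:9,r3:1,r4:9,r5:Mul1
  c2: issue ADD r2<-Add1  regs: r0:2,r1:4,r2:Add1,r3:1,r4:9,r5:Mul1
  c3: issue SUB r1<-Add2  regs: r0:2,r1:Add2,r2:Add1,r3:1,r4:9,r5:Mul1
  c4: issue MUL r1<-Mul2  regs: r0:2,r1:Mul2,r2:Add1,r3:1,r4:9,r5:Mul1
  c5: CDB Add1=5; issue SUB r3<-Add1  regs: r0:2,r1:Mul2,r2:5,r3:Add1,r4:9,r5:Mul1
  c6: CDB Mul1=16; stall  regs: r0:2,r1:Mul2,r2:5,r3:Add1,r4:9,r5:16
  c7: stall  regs: r0:2,r1:Mul2,r2:5,r3:Add1,r4:9,r5:16
  c8: CDB Add1=-8; issue SUB r1<-Add1  regs: r0:2,r1:Add1,r2:5,r3:-8,r4:9,r5:16
  c9: CDB Add2=-3; issue ADD r5<-Add2  regs: r0:2,r1:Add1,r2:5,r3:-8,r4:9,r5:Add2
  c10: stall  regs: r0:2,r1:Add1,r2:5,r3:-8,r4:9,r5:Add2

STATUS = TAG Add2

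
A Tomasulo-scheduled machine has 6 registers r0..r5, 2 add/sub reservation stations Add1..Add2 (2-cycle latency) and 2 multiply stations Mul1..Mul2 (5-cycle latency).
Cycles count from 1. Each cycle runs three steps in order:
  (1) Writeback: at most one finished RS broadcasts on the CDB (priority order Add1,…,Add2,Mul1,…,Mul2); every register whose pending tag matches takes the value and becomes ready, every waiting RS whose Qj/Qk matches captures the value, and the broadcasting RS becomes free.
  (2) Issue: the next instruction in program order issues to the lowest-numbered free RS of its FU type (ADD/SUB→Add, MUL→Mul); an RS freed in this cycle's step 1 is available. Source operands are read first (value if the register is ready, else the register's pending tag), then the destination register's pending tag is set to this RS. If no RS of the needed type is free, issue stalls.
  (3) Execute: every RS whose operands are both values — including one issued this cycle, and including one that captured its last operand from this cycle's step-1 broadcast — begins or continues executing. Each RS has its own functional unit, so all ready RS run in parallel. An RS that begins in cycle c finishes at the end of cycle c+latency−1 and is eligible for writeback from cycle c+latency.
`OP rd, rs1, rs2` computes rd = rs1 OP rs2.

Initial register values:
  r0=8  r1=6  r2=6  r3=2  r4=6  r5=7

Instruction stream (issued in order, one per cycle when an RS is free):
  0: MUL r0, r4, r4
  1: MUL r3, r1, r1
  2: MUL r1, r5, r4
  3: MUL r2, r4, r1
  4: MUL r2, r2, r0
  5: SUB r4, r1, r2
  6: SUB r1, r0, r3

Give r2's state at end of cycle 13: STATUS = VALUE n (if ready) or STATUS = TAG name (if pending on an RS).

STATUS = TAG Mul1

c1: issue MUL r0<-Mul1 | r0:Mul1,r1:6,r2:6,r3:2,r4:6,r5:7
c2: issue MUL r3<-Mul2 | r0:Mul1,r1:6,r2:6,r3:Mul2,r4:6,r5:7
c3: stall | r0:Mul1,r1:6,r2:6,r3:Mul2,r4:6,r5:7
c4: stall | r0:Mul1,r1:6,r2:6,r3:Mul2,r4:6,r5:7
c5: stall | r0:Mul1,r1:6,r2:6,r3:Mul2,r4:6,r5:7
c6: CDB Mul1=36; issue MUL r1<-Mul1 | r0:36,r1:Mul1,r2:6,r3:Mul2,r4:6,r5:7
c7: CDB Mul2=36; issue MUL r2<-Mul2 | r0:36,r1:Mul1,r2:Mul2,r3:36,r4:6,r5:7
c8: stall | r0:36,r1:Mul1,r2:Mul2,r3:36,r4:6,r5:7
c9: stall | r0:36,r1:Mul1,r2:Mul2,r3:36,r4:6,r5:7
c10: stall | r0:36,r1:Mul1,r2:Mul2,r3:36,r4:6,r5:7
c11: CDB Mul1=42; issue MUL r2<-Mul1 | r0:36,r1:42,r2:Mul1,r3:36,r4:6,r5:7
c12: issue SUB r4<-Add1 | r0:36,r1:42,r2:Mul1,r3:36,r4:Add1,r5:7
c13: issue SUB r1<-Add2 | r0:36,r1:Add2,r2:Mul1,r3:36,r4:Add1,r5:7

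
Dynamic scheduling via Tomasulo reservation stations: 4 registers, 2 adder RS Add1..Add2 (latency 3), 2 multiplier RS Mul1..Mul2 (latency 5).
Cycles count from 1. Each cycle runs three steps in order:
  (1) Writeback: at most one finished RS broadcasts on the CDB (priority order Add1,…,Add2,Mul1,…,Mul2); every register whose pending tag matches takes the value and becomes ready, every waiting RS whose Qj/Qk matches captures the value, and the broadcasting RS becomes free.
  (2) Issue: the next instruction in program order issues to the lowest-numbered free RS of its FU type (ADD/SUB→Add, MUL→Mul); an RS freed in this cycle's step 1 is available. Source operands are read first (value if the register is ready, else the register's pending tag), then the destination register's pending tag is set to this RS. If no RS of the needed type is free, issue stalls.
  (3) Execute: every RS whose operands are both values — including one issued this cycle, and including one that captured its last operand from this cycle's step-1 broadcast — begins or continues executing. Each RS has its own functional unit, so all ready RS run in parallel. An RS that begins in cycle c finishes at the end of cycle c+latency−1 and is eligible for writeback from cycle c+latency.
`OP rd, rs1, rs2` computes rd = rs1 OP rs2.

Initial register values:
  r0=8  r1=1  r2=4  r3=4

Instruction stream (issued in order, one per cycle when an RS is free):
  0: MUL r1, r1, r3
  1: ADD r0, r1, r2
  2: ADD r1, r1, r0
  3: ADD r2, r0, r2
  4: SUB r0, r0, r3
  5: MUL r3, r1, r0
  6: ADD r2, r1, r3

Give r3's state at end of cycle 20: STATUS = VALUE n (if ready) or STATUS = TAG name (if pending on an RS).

STATUS = VALUE 48

c1: issue MUL r1<-Mul1 | r0:8,r1:Mul1,r2:4,r3:4
c2: issue ADD r0<-Add1 | r0:Add1,r1:Mul1,r2:4,r3:4
c3: issue ADD r1<-Add2 | r0:Add1,r1:Add2,r2:4,r3:4
c4: stall | r0:Add1,r1:Add2,r2:4,r3:4
c5: stall | r0:Add1,r1:Add2,r2:4,r3:4
c6: CDB Mul1=4; stall | r0:Add1,r1:Add2,r2:4,r3:4
c7: stall | r0:Add1,r1:Add2,r2:4,r3:4
c8: stall | r0:Add1,r1:Add2,r2:4,r3:4
c9: CDB Add1=8; issue ADD r2<-Add1 | r0:8,r1:Add2,r2:Add1,r3:4
c10: stall | r0:8,r1:Add2,r2:Add1,r3:4
c11: stall | r0:8,r1:Add2,r2:Add1,r3:4
c12: CDB Add1=12; issue SUB r0<-Add1 | r0:Add1,r1:Add2,r2:12,r3:4
c13: CDB Add2=12; issue MUL r3<-Mul1 | r0:Add1,r1:12,r2:12,r3:Mul1
c14: issue ADD r2<-Add2 | r0:Add1,r1:12,r2:Add2,r3:Mul1
c15: CDB Add1=4 | r0:4,r1:12,r2:Add2,r3:Mul1
c16: - | r0:4,r1:12,r2:Add2,r3:Mul1
c17: - | r0:4,r1:12,r2:Add2,r3:Mul1
c18: - | r0:4,r1:12,r2:Add2,r3:Mul1
c19: - | r0:4,r1:12,r2:Add2,r3:Mul1
c20: CDB Mul1=48 | r0:4,r1:12,r2:Add2,r3:48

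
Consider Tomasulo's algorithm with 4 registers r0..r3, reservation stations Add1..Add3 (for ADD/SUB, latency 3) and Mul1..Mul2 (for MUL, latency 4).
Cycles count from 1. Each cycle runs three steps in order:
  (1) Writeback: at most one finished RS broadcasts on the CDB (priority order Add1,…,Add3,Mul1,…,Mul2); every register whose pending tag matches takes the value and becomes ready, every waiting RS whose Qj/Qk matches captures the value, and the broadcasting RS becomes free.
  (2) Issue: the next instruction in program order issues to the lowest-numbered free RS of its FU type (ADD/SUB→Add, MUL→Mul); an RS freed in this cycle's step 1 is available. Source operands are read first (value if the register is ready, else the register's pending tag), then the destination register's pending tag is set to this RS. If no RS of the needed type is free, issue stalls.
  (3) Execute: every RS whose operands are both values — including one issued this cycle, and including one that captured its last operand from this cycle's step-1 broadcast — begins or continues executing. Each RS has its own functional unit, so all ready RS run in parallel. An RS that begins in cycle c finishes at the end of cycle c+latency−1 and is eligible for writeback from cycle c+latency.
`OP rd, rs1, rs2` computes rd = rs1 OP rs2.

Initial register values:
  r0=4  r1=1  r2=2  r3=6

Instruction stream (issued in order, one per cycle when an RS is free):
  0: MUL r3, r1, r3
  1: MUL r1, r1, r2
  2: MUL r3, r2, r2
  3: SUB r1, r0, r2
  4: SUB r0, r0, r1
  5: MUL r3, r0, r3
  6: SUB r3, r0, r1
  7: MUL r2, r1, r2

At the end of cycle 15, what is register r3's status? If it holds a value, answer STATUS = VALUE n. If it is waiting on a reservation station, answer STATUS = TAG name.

STATUS = VALUE 0

c1: issue MUL r3<-Mul1 | r0:4,r1:1,r2:2,r3:Mul1
c2: issue MUL r1<-Mul2 | r0:4,r1:Mul2,r2:2,r3:Mul1
c3: stall | r0:4,r1:Mul2,r2:2,r3:Mul1
c4: stall | r0:4,r1:Mul2,r2:2,r3:Mul1
c5: CDB Mul1=6; issue MUL r3<-Mul1 | r0:4,r1:Mul2,r2:2,r3:Mul1
c6: CDB Mul2=2; issue SUB r1<-Add1 | r0:4,r1:Add1,r2:2,r3:Mul1
c7: issue SUB r0<-Add2 | r0:Add2,r1:Add1,r2:2,r3:Mul1
c8: issue MUL r3<-Mul2 | r0:Add2,r1:Add1,r2:2,r3:Mul2
c9: CDB Add1=2; issue SUB r3<-Add1 | r0:Add2,r1:2,r2:2,r3:Add1
c10: CDB Mul1=4; issue MUL r2<-Mul1 | r0:Add2,r1:2,r2:Mul1,r3:Add1
c11: - | r0:Add2,r1:2,r2:Mul1,r3:Add1
c12: CDB Add2=2 | r0:2,r1:2,r2:Mul1,r3:Add1
c13: - | r0:2,r1:2,r2:Mul1,r3:Add1
c14: CDB Mul1=4 | r0:2,r1:2,r2:4,r3:Add1
c15: CDB Add1=0 | r0:2,r1:2,r2:4,r3:0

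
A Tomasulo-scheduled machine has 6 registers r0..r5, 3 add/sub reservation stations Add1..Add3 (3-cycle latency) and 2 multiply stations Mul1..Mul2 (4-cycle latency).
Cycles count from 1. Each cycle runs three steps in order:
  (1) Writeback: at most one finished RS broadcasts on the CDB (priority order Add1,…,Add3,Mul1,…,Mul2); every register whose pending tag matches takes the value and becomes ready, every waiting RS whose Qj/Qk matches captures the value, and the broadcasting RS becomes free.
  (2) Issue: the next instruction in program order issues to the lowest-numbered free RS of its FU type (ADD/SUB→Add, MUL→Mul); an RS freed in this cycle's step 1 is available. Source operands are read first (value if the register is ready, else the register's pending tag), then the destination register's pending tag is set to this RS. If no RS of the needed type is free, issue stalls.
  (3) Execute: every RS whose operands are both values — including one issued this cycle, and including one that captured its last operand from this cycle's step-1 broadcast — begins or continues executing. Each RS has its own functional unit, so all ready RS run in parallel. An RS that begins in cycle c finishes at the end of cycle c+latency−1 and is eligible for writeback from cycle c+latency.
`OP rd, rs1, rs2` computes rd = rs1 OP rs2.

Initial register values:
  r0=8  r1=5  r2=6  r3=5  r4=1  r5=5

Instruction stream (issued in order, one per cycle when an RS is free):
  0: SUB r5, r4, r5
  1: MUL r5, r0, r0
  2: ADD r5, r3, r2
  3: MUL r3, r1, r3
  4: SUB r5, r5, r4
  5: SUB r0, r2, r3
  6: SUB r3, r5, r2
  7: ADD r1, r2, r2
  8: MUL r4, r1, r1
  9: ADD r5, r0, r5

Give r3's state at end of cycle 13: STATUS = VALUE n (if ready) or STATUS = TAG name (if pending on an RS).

STATUS = VALUE 4

cycle 1: issue SUB r5<-Add1 // r0:8,r1:5,r2:6,r3:5,r4:1,r5:Add1
cycle 2: issue MUL r5<-Mul1 // r0:8,r1:5,r2:6,r3:5,r4:1,r5:Mul1
cycle 3: issue ADD r5<-Add2 // r0:8,r1:5,r2:6,r3:5,r4:1,r5:Add2
cycle 4: CDB Add1=-4; issue MUL r3<-Mul2 // r0:8,r1:5,r2:6,r3:Mul2,r4:1,r5:Add2
cycle 5: issue SUB r5<-Add1 // r0:8,r1:5,r2:6,r3:Mul2,r4:1,r5:Add1
cycle 6: CDB Add2=11; issue SUB r0<-Add2 // r0:Add2,r1:5,r2:6,r3:Mul2,r4:1,r5:Add1
cycle 7: CDB Mul1=64; issue SUB r3<-Add3 // r0:Add2,r1:5,r2:6,r3:Add3,r4:1,r5:Add1
cycle 8: CDB Mul2=25; stall // r0:Add2,r1:5,r2:6,r3:Add3,r4:1,r5:Add1
cycle 9: CDB Add1=10; issue ADD r1<-Add1 // r0:Add2,r1:Add1,r2:6,r3:Add3,r4:1,r5:10
cycle 10: issue MUL r4<-Mul1 // r0:Add2,r1:Add1,r2:6,r3:Add3,r4:Mul1,r5:10
cycle 11: CDB Add2=-19; issue ADD r5<-Add2 // r0:-19,r1:Add1,r2:6,r3:Add3,r4:Mul1,r5:Add2
cycle 12: CDB Add1=12 // r0:-19,r1:12,r2:6,r3:Add3,r4:Mul1,r5:Add2
cycle 13: CDB Add3=4 // r0:-19,r1:12,r2:6,r3:4,r4:Mul1,r5:Add2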